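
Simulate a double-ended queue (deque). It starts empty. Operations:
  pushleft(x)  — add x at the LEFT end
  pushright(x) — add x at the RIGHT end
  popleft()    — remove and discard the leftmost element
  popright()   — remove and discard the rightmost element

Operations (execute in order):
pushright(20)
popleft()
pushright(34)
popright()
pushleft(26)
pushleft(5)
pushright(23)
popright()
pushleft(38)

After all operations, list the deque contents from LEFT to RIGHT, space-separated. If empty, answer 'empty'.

Answer: 38 5 26

Derivation:
pushright(20): [20]
popleft(): []
pushright(34): [34]
popright(): []
pushleft(26): [26]
pushleft(5): [5, 26]
pushright(23): [5, 26, 23]
popright(): [5, 26]
pushleft(38): [38, 5, 26]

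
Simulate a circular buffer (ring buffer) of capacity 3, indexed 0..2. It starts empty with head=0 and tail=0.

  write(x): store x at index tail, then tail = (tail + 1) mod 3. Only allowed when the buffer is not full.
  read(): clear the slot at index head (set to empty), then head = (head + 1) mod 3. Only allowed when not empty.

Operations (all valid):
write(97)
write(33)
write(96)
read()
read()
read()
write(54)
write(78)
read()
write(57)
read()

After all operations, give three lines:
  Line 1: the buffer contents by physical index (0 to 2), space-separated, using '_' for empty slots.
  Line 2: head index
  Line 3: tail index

Answer: _ _ 57
2
0

Derivation:
write(97): buf=[97 _ _], head=0, tail=1, size=1
write(33): buf=[97 33 _], head=0, tail=2, size=2
write(96): buf=[97 33 96], head=0, tail=0, size=3
read(): buf=[_ 33 96], head=1, tail=0, size=2
read(): buf=[_ _ 96], head=2, tail=0, size=1
read(): buf=[_ _ _], head=0, tail=0, size=0
write(54): buf=[54 _ _], head=0, tail=1, size=1
write(78): buf=[54 78 _], head=0, tail=2, size=2
read(): buf=[_ 78 _], head=1, tail=2, size=1
write(57): buf=[_ 78 57], head=1, tail=0, size=2
read(): buf=[_ _ 57], head=2, tail=0, size=1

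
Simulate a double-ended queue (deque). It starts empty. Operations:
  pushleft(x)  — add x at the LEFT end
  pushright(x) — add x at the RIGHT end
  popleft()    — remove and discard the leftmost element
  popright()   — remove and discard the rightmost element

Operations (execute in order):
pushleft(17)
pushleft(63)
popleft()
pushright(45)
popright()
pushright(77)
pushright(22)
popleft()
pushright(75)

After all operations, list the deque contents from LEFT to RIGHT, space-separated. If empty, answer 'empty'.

pushleft(17): [17]
pushleft(63): [63, 17]
popleft(): [17]
pushright(45): [17, 45]
popright(): [17]
pushright(77): [17, 77]
pushright(22): [17, 77, 22]
popleft(): [77, 22]
pushright(75): [77, 22, 75]

Answer: 77 22 75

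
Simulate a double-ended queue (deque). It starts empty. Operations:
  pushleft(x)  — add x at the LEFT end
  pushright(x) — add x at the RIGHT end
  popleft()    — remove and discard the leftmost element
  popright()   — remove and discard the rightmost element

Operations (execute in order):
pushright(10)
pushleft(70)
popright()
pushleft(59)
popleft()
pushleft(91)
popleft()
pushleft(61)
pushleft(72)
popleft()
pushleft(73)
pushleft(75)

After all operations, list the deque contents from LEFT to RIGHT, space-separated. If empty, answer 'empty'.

Answer: 75 73 61 70

Derivation:
pushright(10): [10]
pushleft(70): [70, 10]
popright(): [70]
pushleft(59): [59, 70]
popleft(): [70]
pushleft(91): [91, 70]
popleft(): [70]
pushleft(61): [61, 70]
pushleft(72): [72, 61, 70]
popleft(): [61, 70]
pushleft(73): [73, 61, 70]
pushleft(75): [75, 73, 61, 70]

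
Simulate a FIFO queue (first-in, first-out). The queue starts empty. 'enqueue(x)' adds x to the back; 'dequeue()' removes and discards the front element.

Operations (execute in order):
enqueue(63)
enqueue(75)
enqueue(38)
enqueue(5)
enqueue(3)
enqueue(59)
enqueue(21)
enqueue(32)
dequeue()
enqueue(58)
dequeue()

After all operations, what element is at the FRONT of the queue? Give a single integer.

Answer: 38

Derivation:
enqueue(63): queue = [63]
enqueue(75): queue = [63, 75]
enqueue(38): queue = [63, 75, 38]
enqueue(5): queue = [63, 75, 38, 5]
enqueue(3): queue = [63, 75, 38, 5, 3]
enqueue(59): queue = [63, 75, 38, 5, 3, 59]
enqueue(21): queue = [63, 75, 38, 5, 3, 59, 21]
enqueue(32): queue = [63, 75, 38, 5, 3, 59, 21, 32]
dequeue(): queue = [75, 38, 5, 3, 59, 21, 32]
enqueue(58): queue = [75, 38, 5, 3, 59, 21, 32, 58]
dequeue(): queue = [38, 5, 3, 59, 21, 32, 58]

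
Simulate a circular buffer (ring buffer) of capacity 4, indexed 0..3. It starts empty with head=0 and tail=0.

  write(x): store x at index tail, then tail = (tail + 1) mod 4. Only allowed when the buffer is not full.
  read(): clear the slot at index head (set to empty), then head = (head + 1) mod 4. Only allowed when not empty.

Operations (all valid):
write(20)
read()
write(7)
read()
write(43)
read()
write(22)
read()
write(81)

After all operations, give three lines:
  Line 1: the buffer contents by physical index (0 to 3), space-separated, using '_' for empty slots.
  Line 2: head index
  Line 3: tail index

write(20): buf=[20 _ _ _], head=0, tail=1, size=1
read(): buf=[_ _ _ _], head=1, tail=1, size=0
write(7): buf=[_ 7 _ _], head=1, tail=2, size=1
read(): buf=[_ _ _ _], head=2, tail=2, size=0
write(43): buf=[_ _ 43 _], head=2, tail=3, size=1
read(): buf=[_ _ _ _], head=3, tail=3, size=0
write(22): buf=[_ _ _ 22], head=3, tail=0, size=1
read(): buf=[_ _ _ _], head=0, tail=0, size=0
write(81): buf=[81 _ _ _], head=0, tail=1, size=1

Answer: 81 _ _ _
0
1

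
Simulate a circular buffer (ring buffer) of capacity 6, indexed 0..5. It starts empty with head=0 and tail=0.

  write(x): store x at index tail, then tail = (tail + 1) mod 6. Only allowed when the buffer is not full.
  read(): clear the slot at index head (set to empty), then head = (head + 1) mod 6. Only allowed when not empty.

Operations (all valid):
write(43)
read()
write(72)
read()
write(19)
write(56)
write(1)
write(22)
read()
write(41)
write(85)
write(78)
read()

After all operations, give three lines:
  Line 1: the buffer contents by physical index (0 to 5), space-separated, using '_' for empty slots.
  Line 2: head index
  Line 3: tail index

write(43): buf=[43 _ _ _ _ _], head=0, tail=1, size=1
read(): buf=[_ _ _ _ _ _], head=1, tail=1, size=0
write(72): buf=[_ 72 _ _ _ _], head=1, tail=2, size=1
read(): buf=[_ _ _ _ _ _], head=2, tail=2, size=0
write(19): buf=[_ _ 19 _ _ _], head=2, tail=3, size=1
write(56): buf=[_ _ 19 56 _ _], head=2, tail=4, size=2
write(1): buf=[_ _ 19 56 1 _], head=2, tail=5, size=3
write(22): buf=[_ _ 19 56 1 22], head=2, tail=0, size=4
read(): buf=[_ _ _ 56 1 22], head=3, tail=0, size=3
write(41): buf=[41 _ _ 56 1 22], head=3, tail=1, size=4
write(85): buf=[41 85 _ 56 1 22], head=3, tail=2, size=5
write(78): buf=[41 85 78 56 1 22], head=3, tail=3, size=6
read(): buf=[41 85 78 _ 1 22], head=4, tail=3, size=5

Answer: 41 85 78 _ 1 22
4
3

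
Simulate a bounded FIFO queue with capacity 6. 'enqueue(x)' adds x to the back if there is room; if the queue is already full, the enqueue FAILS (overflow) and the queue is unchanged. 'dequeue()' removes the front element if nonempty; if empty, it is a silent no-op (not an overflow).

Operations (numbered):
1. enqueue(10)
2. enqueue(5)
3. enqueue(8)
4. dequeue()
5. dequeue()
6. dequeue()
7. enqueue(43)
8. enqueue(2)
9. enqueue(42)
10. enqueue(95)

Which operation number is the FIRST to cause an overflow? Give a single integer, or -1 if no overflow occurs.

1. enqueue(10): size=1
2. enqueue(5): size=2
3. enqueue(8): size=3
4. dequeue(): size=2
5. dequeue(): size=1
6. dequeue(): size=0
7. enqueue(43): size=1
8. enqueue(2): size=2
9. enqueue(42): size=3
10. enqueue(95): size=4

Answer: -1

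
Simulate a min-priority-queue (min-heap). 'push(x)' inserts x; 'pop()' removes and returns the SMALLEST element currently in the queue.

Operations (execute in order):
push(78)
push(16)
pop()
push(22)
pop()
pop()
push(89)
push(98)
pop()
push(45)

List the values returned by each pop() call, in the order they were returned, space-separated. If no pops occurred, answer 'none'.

push(78): heap contents = [78]
push(16): heap contents = [16, 78]
pop() → 16: heap contents = [78]
push(22): heap contents = [22, 78]
pop() → 22: heap contents = [78]
pop() → 78: heap contents = []
push(89): heap contents = [89]
push(98): heap contents = [89, 98]
pop() → 89: heap contents = [98]
push(45): heap contents = [45, 98]

Answer: 16 22 78 89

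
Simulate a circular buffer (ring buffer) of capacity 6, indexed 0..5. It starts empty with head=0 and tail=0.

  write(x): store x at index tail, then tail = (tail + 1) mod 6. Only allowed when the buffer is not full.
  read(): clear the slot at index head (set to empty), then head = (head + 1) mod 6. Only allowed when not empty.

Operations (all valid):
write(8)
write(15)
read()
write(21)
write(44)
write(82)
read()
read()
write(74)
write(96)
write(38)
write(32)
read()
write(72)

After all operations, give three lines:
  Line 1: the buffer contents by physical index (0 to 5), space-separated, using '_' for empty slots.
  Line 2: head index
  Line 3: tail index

write(8): buf=[8 _ _ _ _ _], head=0, tail=1, size=1
write(15): buf=[8 15 _ _ _ _], head=0, tail=2, size=2
read(): buf=[_ 15 _ _ _ _], head=1, tail=2, size=1
write(21): buf=[_ 15 21 _ _ _], head=1, tail=3, size=2
write(44): buf=[_ 15 21 44 _ _], head=1, tail=4, size=3
write(82): buf=[_ 15 21 44 82 _], head=1, tail=5, size=4
read(): buf=[_ _ 21 44 82 _], head=2, tail=5, size=3
read(): buf=[_ _ _ 44 82 _], head=3, tail=5, size=2
write(74): buf=[_ _ _ 44 82 74], head=3, tail=0, size=3
write(96): buf=[96 _ _ 44 82 74], head=3, tail=1, size=4
write(38): buf=[96 38 _ 44 82 74], head=3, tail=2, size=5
write(32): buf=[96 38 32 44 82 74], head=3, tail=3, size=6
read(): buf=[96 38 32 _ 82 74], head=4, tail=3, size=5
write(72): buf=[96 38 32 72 82 74], head=4, tail=4, size=6

Answer: 96 38 32 72 82 74
4
4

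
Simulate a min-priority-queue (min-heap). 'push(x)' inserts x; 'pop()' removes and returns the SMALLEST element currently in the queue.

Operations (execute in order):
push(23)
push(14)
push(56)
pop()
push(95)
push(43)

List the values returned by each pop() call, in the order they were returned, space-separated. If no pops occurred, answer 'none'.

push(23): heap contents = [23]
push(14): heap contents = [14, 23]
push(56): heap contents = [14, 23, 56]
pop() → 14: heap contents = [23, 56]
push(95): heap contents = [23, 56, 95]
push(43): heap contents = [23, 43, 56, 95]

Answer: 14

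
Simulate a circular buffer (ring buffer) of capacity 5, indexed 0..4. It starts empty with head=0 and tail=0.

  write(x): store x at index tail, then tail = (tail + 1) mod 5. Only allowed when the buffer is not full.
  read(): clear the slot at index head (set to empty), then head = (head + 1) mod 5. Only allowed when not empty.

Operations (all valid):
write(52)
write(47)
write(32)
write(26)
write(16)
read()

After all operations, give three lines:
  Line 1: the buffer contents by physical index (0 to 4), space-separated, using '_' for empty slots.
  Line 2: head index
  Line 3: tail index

Answer: _ 47 32 26 16
1
0

Derivation:
write(52): buf=[52 _ _ _ _], head=0, tail=1, size=1
write(47): buf=[52 47 _ _ _], head=0, tail=2, size=2
write(32): buf=[52 47 32 _ _], head=0, tail=3, size=3
write(26): buf=[52 47 32 26 _], head=0, tail=4, size=4
write(16): buf=[52 47 32 26 16], head=0, tail=0, size=5
read(): buf=[_ 47 32 26 16], head=1, tail=0, size=4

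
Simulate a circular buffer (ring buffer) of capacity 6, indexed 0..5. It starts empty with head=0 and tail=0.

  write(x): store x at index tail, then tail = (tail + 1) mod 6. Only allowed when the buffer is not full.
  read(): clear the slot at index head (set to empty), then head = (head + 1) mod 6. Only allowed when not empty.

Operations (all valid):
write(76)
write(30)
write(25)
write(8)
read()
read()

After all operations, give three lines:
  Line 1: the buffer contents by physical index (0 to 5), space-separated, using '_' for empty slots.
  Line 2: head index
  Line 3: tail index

write(76): buf=[76 _ _ _ _ _], head=0, tail=1, size=1
write(30): buf=[76 30 _ _ _ _], head=0, tail=2, size=2
write(25): buf=[76 30 25 _ _ _], head=0, tail=3, size=3
write(8): buf=[76 30 25 8 _ _], head=0, tail=4, size=4
read(): buf=[_ 30 25 8 _ _], head=1, tail=4, size=3
read(): buf=[_ _ 25 8 _ _], head=2, tail=4, size=2

Answer: _ _ 25 8 _ _
2
4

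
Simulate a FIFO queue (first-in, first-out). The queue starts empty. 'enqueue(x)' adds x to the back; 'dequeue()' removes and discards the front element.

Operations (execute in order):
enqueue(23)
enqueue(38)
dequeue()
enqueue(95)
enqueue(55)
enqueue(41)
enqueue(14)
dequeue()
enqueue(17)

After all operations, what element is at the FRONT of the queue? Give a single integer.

Answer: 95

Derivation:
enqueue(23): queue = [23]
enqueue(38): queue = [23, 38]
dequeue(): queue = [38]
enqueue(95): queue = [38, 95]
enqueue(55): queue = [38, 95, 55]
enqueue(41): queue = [38, 95, 55, 41]
enqueue(14): queue = [38, 95, 55, 41, 14]
dequeue(): queue = [95, 55, 41, 14]
enqueue(17): queue = [95, 55, 41, 14, 17]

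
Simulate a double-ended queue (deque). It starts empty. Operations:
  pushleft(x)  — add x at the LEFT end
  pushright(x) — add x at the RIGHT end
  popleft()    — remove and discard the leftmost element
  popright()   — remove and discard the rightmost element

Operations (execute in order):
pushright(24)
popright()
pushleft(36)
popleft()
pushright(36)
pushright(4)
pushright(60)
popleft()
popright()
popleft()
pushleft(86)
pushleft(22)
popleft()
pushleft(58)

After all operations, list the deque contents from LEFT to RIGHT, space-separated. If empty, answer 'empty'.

Answer: 58 86

Derivation:
pushright(24): [24]
popright(): []
pushleft(36): [36]
popleft(): []
pushright(36): [36]
pushright(4): [36, 4]
pushright(60): [36, 4, 60]
popleft(): [4, 60]
popright(): [4]
popleft(): []
pushleft(86): [86]
pushleft(22): [22, 86]
popleft(): [86]
pushleft(58): [58, 86]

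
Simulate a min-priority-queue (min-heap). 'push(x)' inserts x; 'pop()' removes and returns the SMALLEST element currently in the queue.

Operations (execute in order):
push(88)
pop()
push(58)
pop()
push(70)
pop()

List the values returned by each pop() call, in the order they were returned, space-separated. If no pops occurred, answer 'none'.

push(88): heap contents = [88]
pop() → 88: heap contents = []
push(58): heap contents = [58]
pop() → 58: heap contents = []
push(70): heap contents = [70]
pop() → 70: heap contents = []

Answer: 88 58 70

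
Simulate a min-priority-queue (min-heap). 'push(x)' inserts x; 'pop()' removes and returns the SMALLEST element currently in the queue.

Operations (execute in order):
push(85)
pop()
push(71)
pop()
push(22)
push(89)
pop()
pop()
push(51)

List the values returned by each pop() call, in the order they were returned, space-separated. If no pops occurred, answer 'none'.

push(85): heap contents = [85]
pop() → 85: heap contents = []
push(71): heap contents = [71]
pop() → 71: heap contents = []
push(22): heap contents = [22]
push(89): heap contents = [22, 89]
pop() → 22: heap contents = [89]
pop() → 89: heap contents = []
push(51): heap contents = [51]

Answer: 85 71 22 89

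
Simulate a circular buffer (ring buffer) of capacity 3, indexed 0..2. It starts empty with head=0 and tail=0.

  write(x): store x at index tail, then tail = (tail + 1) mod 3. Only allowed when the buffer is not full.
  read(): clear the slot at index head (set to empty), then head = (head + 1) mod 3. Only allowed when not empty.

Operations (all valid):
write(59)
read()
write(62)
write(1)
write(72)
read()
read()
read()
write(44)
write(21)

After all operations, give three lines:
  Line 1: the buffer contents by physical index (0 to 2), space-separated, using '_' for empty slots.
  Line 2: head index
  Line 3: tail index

write(59): buf=[59 _ _], head=0, tail=1, size=1
read(): buf=[_ _ _], head=1, tail=1, size=0
write(62): buf=[_ 62 _], head=1, tail=2, size=1
write(1): buf=[_ 62 1], head=1, tail=0, size=2
write(72): buf=[72 62 1], head=1, tail=1, size=3
read(): buf=[72 _ 1], head=2, tail=1, size=2
read(): buf=[72 _ _], head=0, tail=1, size=1
read(): buf=[_ _ _], head=1, tail=1, size=0
write(44): buf=[_ 44 _], head=1, tail=2, size=1
write(21): buf=[_ 44 21], head=1, tail=0, size=2

Answer: _ 44 21
1
0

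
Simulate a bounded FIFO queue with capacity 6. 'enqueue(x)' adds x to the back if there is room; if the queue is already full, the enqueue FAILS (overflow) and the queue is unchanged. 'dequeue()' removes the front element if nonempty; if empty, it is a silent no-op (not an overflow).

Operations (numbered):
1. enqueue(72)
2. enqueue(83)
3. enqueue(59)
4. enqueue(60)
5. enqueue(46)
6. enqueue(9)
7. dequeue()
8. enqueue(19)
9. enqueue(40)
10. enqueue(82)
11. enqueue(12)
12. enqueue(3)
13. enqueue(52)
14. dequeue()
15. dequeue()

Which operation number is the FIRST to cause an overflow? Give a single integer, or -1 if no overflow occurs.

1. enqueue(72): size=1
2. enqueue(83): size=2
3. enqueue(59): size=3
4. enqueue(60): size=4
5. enqueue(46): size=5
6. enqueue(9): size=6
7. dequeue(): size=5
8. enqueue(19): size=6
9. enqueue(40): size=6=cap → OVERFLOW (fail)
10. enqueue(82): size=6=cap → OVERFLOW (fail)
11. enqueue(12): size=6=cap → OVERFLOW (fail)
12. enqueue(3): size=6=cap → OVERFLOW (fail)
13. enqueue(52): size=6=cap → OVERFLOW (fail)
14. dequeue(): size=5
15. dequeue(): size=4

Answer: 9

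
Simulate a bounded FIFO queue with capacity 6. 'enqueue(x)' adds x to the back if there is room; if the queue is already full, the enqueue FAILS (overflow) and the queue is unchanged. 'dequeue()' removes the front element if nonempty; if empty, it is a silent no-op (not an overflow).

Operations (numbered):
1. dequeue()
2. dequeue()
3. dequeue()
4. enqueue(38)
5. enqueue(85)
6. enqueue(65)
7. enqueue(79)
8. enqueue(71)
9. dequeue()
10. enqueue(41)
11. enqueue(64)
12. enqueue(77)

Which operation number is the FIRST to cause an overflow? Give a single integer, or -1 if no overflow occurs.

1. dequeue(): empty, no-op, size=0
2. dequeue(): empty, no-op, size=0
3. dequeue(): empty, no-op, size=0
4. enqueue(38): size=1
5. enqueue(85): size=2
6. enqueue(65): size=3
7. enqueue(79): size=4
8. enqueue(71): size=5
9. dequeue(): size=4
10. enqueue(41): size=5
11. enqueue(64): size=6
12. enqueue(77): size=6=cap → OVERFLOW (fail)

Answer: 12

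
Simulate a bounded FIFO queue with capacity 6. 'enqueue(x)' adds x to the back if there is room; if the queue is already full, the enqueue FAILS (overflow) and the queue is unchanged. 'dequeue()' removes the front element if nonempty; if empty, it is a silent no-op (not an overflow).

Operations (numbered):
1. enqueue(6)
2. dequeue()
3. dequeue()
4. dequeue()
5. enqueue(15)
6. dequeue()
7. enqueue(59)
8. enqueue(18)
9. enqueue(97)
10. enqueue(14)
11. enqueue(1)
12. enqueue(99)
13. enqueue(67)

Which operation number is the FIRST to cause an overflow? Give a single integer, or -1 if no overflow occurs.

1. enqueue(6): size=1
2. dequeue(): size=0
3. dequeue(): empty, no-op, size=0
4. dequeue(): empty, no-op, size=0
5. enqueue(15): size=1
6. dequeue(): size=0
7. enqueue(59): size=1
8. enqueue(18): size=2
9. enqueue(97): size=3
10. enqueue(14): size=4
11. enqueue(1): size=5
12. enqueue(99): size=6
13. enqueue(67): size=6=cap → OVERFLOW (fail)

Answer: 13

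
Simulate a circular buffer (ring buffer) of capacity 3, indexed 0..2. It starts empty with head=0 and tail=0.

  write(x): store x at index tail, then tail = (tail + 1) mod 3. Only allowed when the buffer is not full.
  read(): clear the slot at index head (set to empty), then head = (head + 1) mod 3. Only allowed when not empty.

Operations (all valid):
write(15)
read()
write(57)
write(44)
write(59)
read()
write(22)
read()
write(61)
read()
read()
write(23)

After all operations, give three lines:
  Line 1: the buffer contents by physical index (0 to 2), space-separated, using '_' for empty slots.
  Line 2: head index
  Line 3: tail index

Answer: 23 _ 61
2
1

Derivation:
write(15): buf=[15 _ _], head=0, tail=1, size=1
read(): buf=[_ _ _], head=1, tail=1, size=0
write(57): buf=[_ 57 _], head=1, tail=2, size=1
write(44): buf=[_ 57 44], head=1, tail=0, size=2
write(59): buf=[59 57 44], head=1, tail=1, size=3
read(): buf=[59 _ 44], head=2, tail=1, size=2
write(22): buf=[59 22 44], head=2, tail=2, size=3
read(): buf=[59 22 _], head=0, tail=2, size=2
write(61): buf=[59 22 61], head=0, tail=0, size=3
read(): buf=[_ 22 61], head=1, tail=0, size=2
read(): buf=[_ _ 61], head=2, tail=0, size=1
write(23): buf=[23 _ 61], head=2, tail=1, size=2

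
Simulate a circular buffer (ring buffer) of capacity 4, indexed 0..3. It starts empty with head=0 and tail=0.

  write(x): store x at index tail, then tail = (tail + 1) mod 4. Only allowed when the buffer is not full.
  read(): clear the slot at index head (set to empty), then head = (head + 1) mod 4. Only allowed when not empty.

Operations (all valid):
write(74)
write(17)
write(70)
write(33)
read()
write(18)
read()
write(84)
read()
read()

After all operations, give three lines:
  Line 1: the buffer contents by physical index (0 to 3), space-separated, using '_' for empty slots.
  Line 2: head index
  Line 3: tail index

write(74): buf=[74 _ _ _], head=0, tail=1, size=1
write(17): buf=[74 17 _ _], head=0, tail=2, size=2
write(70): buf=[74 17 70 _], head=0, tail=3, size=3
write(33): buf=[74 17 70 33], head=0, tail=0, size=4
read(): buf=[_ 17 70 33], head=1, tail=0, size=3
write(18): buf=[18 17 70 33], head=1, tail=1, size=4
read(): buf=[18 _ 70 33], head=2, tail=1, size=3
write(84): buf=[18 84 70 33], head=2, tail=2, size=4
read(): buf=[18 84 _ 33], head=3, tail=2, size=3
read(): buf=[18 84 _ _], head=0, tail=2, size=2

Answer: 18 84 _ _
0
2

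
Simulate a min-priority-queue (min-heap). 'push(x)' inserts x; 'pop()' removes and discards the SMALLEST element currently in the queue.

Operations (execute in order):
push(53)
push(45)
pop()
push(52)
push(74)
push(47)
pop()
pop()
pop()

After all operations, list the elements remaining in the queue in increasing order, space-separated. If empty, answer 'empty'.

Answer: 74

Derivation:
push(53): heap contents = [53]
push(45): heap contents = [45, 53]
pop() → 45: heap contents = [53]
push(52): heap contents = [52, 53]
push(74): heap contents = [52, 53, 74]
push(47): heap contents = [47, 52, 53, 74]
pop() → 47: heap contents = [52, 53, 74]
pop() → 52: heap contents = [53, 74]
pop() → 53: heap contents = [74]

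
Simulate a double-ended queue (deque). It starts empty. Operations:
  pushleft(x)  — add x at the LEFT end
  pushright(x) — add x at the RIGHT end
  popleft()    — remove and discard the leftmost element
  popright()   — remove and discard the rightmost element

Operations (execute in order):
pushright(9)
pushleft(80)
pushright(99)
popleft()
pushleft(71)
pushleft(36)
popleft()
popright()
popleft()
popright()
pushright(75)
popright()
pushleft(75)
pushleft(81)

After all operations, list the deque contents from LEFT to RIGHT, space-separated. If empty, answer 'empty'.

Answer: 81 75

Derivation:
pushright(9): [9]
pushleft(80): [80, 9]
pushright(99): [80, 9, 99]
popleft(): [9, 99]
pushleft(71): [71, 9, 99]
pushleft(36): [36, 71, 9, 99]
popleft(): [71, 9, 99]
popright(): [71, 9]
popleft(): [9]
popright(): []
pushright(75): [75]
popright(): []
pushleft(75): [75]
pushleft(81): [81, 75]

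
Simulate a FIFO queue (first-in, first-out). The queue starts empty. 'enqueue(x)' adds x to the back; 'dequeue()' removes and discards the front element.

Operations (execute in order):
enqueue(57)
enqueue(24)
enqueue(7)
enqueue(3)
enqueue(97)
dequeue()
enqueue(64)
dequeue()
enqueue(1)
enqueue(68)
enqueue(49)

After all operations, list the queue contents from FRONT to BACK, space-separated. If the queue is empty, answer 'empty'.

Answer: 7 3 97 64 1 68 49

Derivation:
enqueue(57): [57]
enqueue(24): [57, 24]
enqueue(7): [57, 24, 7]
enqueue(3): [57, 24, 7, 3]
enqueue(97): [57, 24, 7, 3, 97]
dequeue(): [24, 7, 3, 97]
enqueue(64): [24, 7, 3, 97, 64]
dequeue(): [7, 3, 97, 64]
enqueue(1): [7, 3, 97, 64, 1]
enqueue(68): [7, 3, 97, 64, 1, 68]
enqueue(49): [7, 3, 97, 64, 1, 68, 49]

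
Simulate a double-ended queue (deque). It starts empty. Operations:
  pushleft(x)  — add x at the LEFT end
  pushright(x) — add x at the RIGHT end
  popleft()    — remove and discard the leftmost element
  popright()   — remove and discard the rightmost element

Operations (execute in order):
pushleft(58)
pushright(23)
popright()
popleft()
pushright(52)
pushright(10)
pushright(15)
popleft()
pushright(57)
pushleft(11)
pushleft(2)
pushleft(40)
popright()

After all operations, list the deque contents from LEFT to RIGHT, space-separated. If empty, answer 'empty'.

Answer: 40 2 11 10 15

Derivation:
pushleft(58): [58]
pushright(23): [58, 23]
popright(): [58]
popleft(): []
pushright(52): [52]
pushright(10): [52, 10]
pushright(15): [52, 10, 15]
popleft(): [10, 15]
pushright(57): [10, 15, 57]
pushleft(11): [11, 10, 15, 57]
pushleft(2): [2, 11, 10, 15, 57]
pushleft(40): [40, 2, 11, 10, 15, 57]
popright(): [40, 2, 11, 10, 15]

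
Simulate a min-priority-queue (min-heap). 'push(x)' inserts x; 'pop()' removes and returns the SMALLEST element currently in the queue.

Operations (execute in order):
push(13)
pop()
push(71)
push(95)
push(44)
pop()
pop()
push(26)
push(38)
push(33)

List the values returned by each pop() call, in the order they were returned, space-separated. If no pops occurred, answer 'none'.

push(13): heap contents = [13]
pop() → 13: heap contents = []
push(71): heap contents = [71]
push(95): heap contents = [71, 95]
push(44): heap contents = [44, 71, 95]
pop() → 44: heap contents = [71, 95]
pop() → 71: heap contents = [95]
push(26): heap contents = [26, 95]
push(38): heap contents = [26, 38, 95]
push(33): heap contents = [26, 33, 38, 95]

Answer: 13 44 71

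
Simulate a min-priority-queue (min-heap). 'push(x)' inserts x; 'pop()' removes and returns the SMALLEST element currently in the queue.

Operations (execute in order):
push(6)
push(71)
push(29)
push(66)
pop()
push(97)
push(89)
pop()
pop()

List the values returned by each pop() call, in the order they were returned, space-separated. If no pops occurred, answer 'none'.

push(6): heap contents = [6]
push(71): heap contents = [6, 71]
push(29): heap contents = [6, 29, 71]
push(66): heap contents = [6, 29, 66, 71]
pop() → 6: heap contents = [29, 66, 71]
push(97): heap contents = [29, 66, 71, 97]
push(89): heap contents = [29, 66, 71, 89, 97]
pop() → 29: heap contents = [66, 71, 89, 97]
pop() → 66: heap contents = [71, 89, 97]

Answer: 6 29 66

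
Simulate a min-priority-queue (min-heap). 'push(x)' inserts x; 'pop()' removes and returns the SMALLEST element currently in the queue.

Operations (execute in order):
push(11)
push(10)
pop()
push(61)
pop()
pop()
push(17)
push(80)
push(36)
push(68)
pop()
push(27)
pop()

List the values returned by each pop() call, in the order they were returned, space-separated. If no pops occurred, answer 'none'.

push(11): heap contents = [11]
push(10): heap contents = [10, 11]
pop() → 10: heap contents = [11]
push(61): heap contents = [11, 61]
pop() → 11: heap contents = [61]
pop() → 61: heap contents = []
push(17): heap contents = [17]
push(80): heap contents = [17, 80]
push(36): heap contents = [17, 36, 80]
push(68): heap contents = [17, 36, 68, 80]
pop() → 17: heap contents = [36, 68, 80]
push(27): heap contents = [27, 36, 68, 80]
pop() → 27: heap contents = [36, 68, 80]

Answer: 10 11 61 17 27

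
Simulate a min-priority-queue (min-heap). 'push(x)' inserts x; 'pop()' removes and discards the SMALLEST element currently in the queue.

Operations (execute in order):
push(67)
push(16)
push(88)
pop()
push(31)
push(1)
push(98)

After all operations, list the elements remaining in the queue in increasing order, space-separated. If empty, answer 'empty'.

push(67): heap contents = [67]
push(16): heap contents = [16, 67]
push(88): heap contents = [16, 67, 88]
pop() → 16: heap contents = [67, 88]
push(31): heap contents = [31, 67, 88]
push(1): heap contents = [1, 31, 67, 88]
push(98): heap contents = [1, 31, 67, 88, 98]

Answer: 1 31 67 88 98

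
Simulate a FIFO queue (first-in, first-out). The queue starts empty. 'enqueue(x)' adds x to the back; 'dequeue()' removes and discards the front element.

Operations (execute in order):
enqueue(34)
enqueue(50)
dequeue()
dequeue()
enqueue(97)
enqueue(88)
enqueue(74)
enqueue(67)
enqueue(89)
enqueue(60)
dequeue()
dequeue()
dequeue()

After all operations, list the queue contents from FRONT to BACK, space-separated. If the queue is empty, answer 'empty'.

enqueue(34): [34]
enqueue(50): [34, 50]
dequeue(): [50]
dequeue(): []
enqueue(97): [97]
enqueue(88): [97, 88]
enqueue(74): [97, 88, 74]
enqueue(67): [97, 88, 74, 67]
enqueue(89): [97, 88, 74, 67, 89]
enqueue(60): [97, 88, 74, 67, 89, 60]
dequeue(): [88, 74, 67, 89, 60]
dequeue(): [74, 67, 89, 60]
dequeue(): [67, 89, 60]

Answer: 67 89 60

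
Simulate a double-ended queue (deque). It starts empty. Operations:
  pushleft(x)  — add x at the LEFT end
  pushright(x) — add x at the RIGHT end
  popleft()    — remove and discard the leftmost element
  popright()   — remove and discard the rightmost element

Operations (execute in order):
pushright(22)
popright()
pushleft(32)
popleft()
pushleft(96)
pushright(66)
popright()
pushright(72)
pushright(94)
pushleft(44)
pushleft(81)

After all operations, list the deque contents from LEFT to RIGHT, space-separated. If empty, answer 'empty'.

Answer: 81 44 96 72 94

Derivation:
pushright(22): [22]
popright(): []
pushleft(32): [32]
popleft(): []
pushleft(96): [96]
pushright(66): [96, 66]
popright(): [96]
pushright(72): [96, 72]
pushright(94): [96, 72, 94]
pushleft(44): [44, 96, 72, 94]
pushleft(81): [81, 44, 96, 72, 94]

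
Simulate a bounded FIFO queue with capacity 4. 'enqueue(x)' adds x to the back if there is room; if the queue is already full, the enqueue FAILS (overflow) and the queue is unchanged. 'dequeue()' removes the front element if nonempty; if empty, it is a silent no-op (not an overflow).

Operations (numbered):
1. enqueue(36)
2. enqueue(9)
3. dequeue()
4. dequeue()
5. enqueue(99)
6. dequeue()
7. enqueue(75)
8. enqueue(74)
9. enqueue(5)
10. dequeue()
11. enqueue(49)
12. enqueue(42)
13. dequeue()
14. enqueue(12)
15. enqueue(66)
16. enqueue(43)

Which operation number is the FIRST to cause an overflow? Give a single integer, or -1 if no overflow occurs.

1. enqueue(36): size=1
2. enqueue(9): size=2
3. dequeue(): size=1
4. dequeue(): size=0
5. enqueue(99): size=1
6. dequeue(): size=0
7. enqueue(75): size=1
8. enqueue(74): size=2
9. enqueue(5): size=3
10. dequeue(): size=2
11. enqueue(49): size=3
12. enqueue(42): size=4
13. dequeue(): size=3
14. enqueue(12): size=4
15. enqueue(66): size=4=cap → OVERFLOW (fail)
16. enqueue(43): size=4=cap → OVERFLOW (fail)

Answer: 15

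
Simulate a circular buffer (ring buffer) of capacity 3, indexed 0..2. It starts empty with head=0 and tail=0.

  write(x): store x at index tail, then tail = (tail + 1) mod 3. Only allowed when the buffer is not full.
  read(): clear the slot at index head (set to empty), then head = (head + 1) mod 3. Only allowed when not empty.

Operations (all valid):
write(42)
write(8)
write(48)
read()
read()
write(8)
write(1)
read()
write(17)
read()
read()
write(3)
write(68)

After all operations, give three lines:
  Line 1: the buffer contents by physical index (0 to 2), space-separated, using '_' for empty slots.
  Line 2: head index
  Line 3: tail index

write(42): buf=[42 _ _], head=0, tail=1, size=1
write(8): buf=[42 8 _], head=0, tail=2, size=2
write(48): buf=[42 8 48], head=0, tail=0, size=3
read(): buf=[_ 8 48], head=1, tail=0, size=2
read(): buf=[_ _ 48], head=2, tail=0, size=1
write(8): buf=[8 _ 48], head=2, tail=1, size=2
write(1): buf=[8 1 48], head=2, tail=2, size=3
read(): buf=[8 1 _], head=0, tail=2, size=2
write(17): buf=[8 1 17], head=0, tail=0, size=3
read(): buf=[_ 1 17], head=1, tail=0, size=2
read(): buf=[_ _ 17], head=2, tail=0, size=1
write(3): buf=[3 _ 17], head=2, tail=1, size=2
write(68): buf=[3 68 17], head=2, tail=2, size=3

Answer: 3 68 17
2
2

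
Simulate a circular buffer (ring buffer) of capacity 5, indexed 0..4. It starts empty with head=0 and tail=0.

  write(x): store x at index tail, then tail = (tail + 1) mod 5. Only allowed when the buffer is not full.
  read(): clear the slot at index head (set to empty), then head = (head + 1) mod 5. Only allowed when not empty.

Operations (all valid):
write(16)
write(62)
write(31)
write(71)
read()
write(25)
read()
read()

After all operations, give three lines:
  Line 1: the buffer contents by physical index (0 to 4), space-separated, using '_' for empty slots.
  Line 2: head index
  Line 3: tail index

Answer: _ _ _ 71 25
3
0

Derivation:
write(16): buf=[16 _ _ _ _], head=0, tail=1, size=1
write(62): buf=[16 62 _ _ _], head=0, tail=2, size=2
write(31): buf=[16 62 31 _ _], head=0, tail=3, size=3
write(71): buf=[16 62 31 71 _], head=0, tail=4, size=4
read(): buf=[_ 62 31 71 _], head=1, tail=4, size=3
write(25): buf=[_ 62 31 71 25], head=1, tail=0, size=4
read(): buf=[_ _ 31 71 25], head=2, tail=0, size=3
read(): buf=[_ _ _ 71 25], head=3, tail=0, size=2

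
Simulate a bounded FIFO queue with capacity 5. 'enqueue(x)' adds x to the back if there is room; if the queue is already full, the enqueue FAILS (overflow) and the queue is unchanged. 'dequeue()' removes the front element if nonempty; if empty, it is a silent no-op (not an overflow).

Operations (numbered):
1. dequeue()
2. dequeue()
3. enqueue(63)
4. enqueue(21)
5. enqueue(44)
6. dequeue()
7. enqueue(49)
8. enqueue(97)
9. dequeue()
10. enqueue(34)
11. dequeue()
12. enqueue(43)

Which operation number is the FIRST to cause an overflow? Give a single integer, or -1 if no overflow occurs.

1. dequeue(): empty, no-op, size=0
2. dequeue(): empty, no-op, size=0
3. enqueue(63): size=1
4. enqueue(21): size=2
5. enqueue(44): size=3
6. dequeue(): size=2
7. enqueue(49): size=3
8. enqueue(97): size=4
9. dequeue(): size=3
10. enqueue(34): size=4
11. dequeue(): size=3
12. enqueue(43): size=4

Answer: -1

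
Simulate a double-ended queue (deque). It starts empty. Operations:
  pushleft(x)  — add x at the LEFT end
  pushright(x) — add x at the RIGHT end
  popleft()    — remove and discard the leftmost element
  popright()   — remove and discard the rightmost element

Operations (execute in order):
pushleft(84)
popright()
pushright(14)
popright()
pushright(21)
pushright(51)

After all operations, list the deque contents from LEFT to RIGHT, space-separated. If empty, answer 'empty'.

pushleft(84): [84]
popright(): []
pushright(14): [14]
popright(): []
pushright(21): [21]
pushright(51): [21, 51]

Answer: 21 51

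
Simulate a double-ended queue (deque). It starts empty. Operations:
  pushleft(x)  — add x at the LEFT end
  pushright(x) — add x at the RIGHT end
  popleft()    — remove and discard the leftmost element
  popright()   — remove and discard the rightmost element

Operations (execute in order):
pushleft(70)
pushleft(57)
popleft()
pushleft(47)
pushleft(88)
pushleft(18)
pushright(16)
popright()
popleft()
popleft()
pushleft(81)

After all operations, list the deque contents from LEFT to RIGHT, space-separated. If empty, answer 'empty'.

Answer: 81 47 70

Derivation:
pushleft(70): [70]
pushleft(57): [57, 70]
popleft(): [70]
pushleft(47): [47, 70]
pushleft(88): [88, 47, 70]
pushleft(18): [18, 88, 47, 70]
pushright(16): [18, 88, 47, 70, 16]
popright(): [18, 88, 47, 70]
popleft(): [88, 47, 70]
popleft(): [47, 70]
pushleft(81): [81, 47, 70]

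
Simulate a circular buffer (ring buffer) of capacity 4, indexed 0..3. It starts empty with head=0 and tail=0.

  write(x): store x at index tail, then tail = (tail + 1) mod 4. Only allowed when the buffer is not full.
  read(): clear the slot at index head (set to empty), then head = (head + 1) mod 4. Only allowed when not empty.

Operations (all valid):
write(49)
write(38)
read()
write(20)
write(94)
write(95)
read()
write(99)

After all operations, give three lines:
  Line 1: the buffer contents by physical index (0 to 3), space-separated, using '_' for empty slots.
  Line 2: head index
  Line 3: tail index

Answer: 95 99 20 94
2
2

Derivation:
write(49): buf=[49 _ _ _], head=0, tail=1, size=1
write(38): buf=[49 38 _ _], head=0, tail=2, size=2
read(): buf=[_ 38 _ _], head=1, tail=2, size=1
write(20): buf=[_ 38 20 _], head=1, tail=3, size=2
write(94): buf=[_ 38 20 94], head=1, tail=0, size=3
write(95): buf=[95 38 20 94], head=1, tail=1, size=4
read(): buf=[95 _ 20 94], head=2, tail=1, size=3
write(99): buf=[95 99 20 94], head=2, tail=2, size=4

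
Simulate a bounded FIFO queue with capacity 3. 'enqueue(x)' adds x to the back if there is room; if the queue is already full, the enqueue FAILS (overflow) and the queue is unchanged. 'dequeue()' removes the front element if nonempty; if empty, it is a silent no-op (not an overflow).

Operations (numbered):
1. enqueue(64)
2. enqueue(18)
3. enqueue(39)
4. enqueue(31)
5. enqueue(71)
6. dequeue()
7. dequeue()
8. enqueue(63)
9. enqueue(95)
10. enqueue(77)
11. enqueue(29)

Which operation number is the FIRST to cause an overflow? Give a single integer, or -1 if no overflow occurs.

1. enqueue(64): size=1
2. enqueue(18): size=2
3. enqueue(39): size=3
4. enqueue(31): size=3=cap → OVERFLOW (fail)
5. enqueue(71): size=3=cap → OVERFLOW (fail)
6. dequeue(): size=2
7. dequeue(): size=1
8. enqueue(63): size=2
9. enqueue(95): size=3
10. enqueue(77): size=3=cap → OVERFLOW (fail)
11. enqueue(29): size=3=cap → OVERFLOW (fail)

Answer: 4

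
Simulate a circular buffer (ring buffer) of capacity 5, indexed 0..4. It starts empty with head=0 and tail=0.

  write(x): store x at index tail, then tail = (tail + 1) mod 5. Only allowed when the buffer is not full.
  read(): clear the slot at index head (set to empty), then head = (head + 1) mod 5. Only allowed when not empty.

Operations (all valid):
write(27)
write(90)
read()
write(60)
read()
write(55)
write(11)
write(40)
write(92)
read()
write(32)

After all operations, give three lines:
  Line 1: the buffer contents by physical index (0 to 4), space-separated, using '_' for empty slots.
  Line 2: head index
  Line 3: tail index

write(27): buf=[27 _ _ _ _], head=0, tail=1, size=1
write(90): buf=[27 90 _ _ _], head=0, tail=2, size=2
read(): buf=[_ 90 _ _ _], head=1, tail=2, size=1
write(60): buf=[_ 90 60 _ _], head=1, tail=3, size=2
read(): buf=[_ _ 60 _ _], head=2, tail=3, size=1
write(55): buf=[_ _ 60 55 _], head=2, tail=4, size=2
write(11): buf=[_ _ 60 55 11], head=2, tail=0, size=3
write(40): buf=[40 _ 60 55 11], head=2, tail=1, size=4
write(92): buf=[40 92 60 55 11], head=2, tail=2, size=5
read(): buf=[40 92 _ 55 11], head=3, tail=2, size=4
write(32): buf=[40 92 32 55 11], head=3, tail=3, size=5

Answer: 40 92 32 55 11
3
3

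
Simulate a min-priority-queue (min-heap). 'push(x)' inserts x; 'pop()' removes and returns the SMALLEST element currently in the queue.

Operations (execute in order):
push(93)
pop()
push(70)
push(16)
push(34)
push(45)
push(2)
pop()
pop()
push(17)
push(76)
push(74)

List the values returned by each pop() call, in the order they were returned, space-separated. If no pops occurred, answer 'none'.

Answer: 93 2 16

Derivation:
push(93): heap contents = [93]
pop() → 93: heap contents = []
push(70): heap contents = [70]
push(16): heap contents = [16, 70]
push(34): heap contents = [16, 34, 70]
push(45): heap contents = [16, 34, 45, 70]
push(2): heap contents = [2, 16, 34, 45, 70]
pop() → 2: heap contents = [16, 34, 45, 70]
pop() → 16: heap contents = [34, 45, 70]
push(17): heap contents = [17, 34, 45, 70]
push(76): heap contents = [17, 34, 45, 70, 76]
push(74): heap contents = [17, 34, 45, 70, 74, 76]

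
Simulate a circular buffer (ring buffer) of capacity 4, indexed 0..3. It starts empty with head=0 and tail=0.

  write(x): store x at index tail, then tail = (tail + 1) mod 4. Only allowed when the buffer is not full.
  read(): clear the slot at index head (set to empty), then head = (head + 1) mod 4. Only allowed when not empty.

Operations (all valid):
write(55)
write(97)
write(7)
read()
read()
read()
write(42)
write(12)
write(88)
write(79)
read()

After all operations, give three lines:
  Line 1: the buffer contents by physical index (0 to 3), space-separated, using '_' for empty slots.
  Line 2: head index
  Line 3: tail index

write(55): buf=[55 _ _ _], head=0, tail=1, size=1
write(97): buf=[55 97 _ _], head=0, tail=2, size=2
write(7): buf=[55 97 7 _], head=0, tail=3, size=3
read(): buf=[_ 97 7 _], head=1, tail=3, size=2
read(): buf=[_ _ 7 _], head=2, tail=3, size=1
read(): buf=[_ _ _ _], head=3, tail=3, size=0
write(42): buf=[_ _ _ 42], head=3, tail=0, size=1
write(12): buf=[12 _ _ 42], head=3, tail=1, size=2
write(88): buf=[12 88 _ 42], head=3, tail=2, size=3
write(79): buf=[12 88 79 42], head=3, tail=3, size=4
read(): buf=[12 88 79 _], head=0, tail=3, size=3

Answer: 12 88 79 _
0
3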